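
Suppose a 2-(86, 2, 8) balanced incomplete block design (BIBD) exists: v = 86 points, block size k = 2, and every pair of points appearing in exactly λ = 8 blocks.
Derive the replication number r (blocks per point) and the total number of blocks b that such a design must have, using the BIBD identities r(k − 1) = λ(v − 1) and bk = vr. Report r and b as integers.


Any 2-(v, k, λ) BIBD satisfies two necessary conditions:
  (i)  Each point sits in r blocks, and counting incidences through any fixed point gives r(k − 1) = λ(v − 1), so r = λ(v − 1)/(k − 1).
  (ii) Total incidences bk = vr, so b = vr/k.
Step 1: r = λ(v − 1)/(k − 1) = 8·(86 − 1)/(2 − 1) = 8·85/1 = 680/1 = 680.
Step 2: b = vr/k = 86·680/2 = 58480/2 = 29240.
Check integrality: r = 680 ∈ Z ✓, b = 29240 ∈ Z ✓.
(These identities are necessary conditions: they determine r and b for any design with these parameters, but do not by themselves prove that one exists.)

r = 680, b = 29240.


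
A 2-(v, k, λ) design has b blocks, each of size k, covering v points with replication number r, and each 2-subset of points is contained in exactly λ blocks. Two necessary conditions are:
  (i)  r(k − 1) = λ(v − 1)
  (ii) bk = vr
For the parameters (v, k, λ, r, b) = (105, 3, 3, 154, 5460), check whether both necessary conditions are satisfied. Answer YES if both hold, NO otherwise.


Condition (i): r(k − 1) = 154·2 = 308; λ(v − 1) = 3·104 = 312. Match? NO.
Condition (ii): bk = 5460·3 = 16380; vr = 105·154 = 16170. Match? NO.
Both conditions hold? NO.

NO


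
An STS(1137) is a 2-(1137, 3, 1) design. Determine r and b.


An STS(v) is a 2-(v, 3, 1) BIBD: block size k = 3, λ = 1.
Replication: r(k − 1) = λ(v − 1) ⇒ r·2 = 1137 − 1 = 1136 ⇒ r = 568.
Block count: bk = vr ⇒ b·3 = 1137·568 = 645816 ⇒ b = 215272.
(Check via b = v(v − 1)/6 = 1137·1136/6 = 1291632/6 = 215272.)

r = 568, b = 215272.


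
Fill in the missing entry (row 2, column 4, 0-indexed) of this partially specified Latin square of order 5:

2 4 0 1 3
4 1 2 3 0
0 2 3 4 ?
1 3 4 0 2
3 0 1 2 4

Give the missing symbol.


Row 2 contains symbols [0, 2, 3, 4] — missing [1].
Column 4 contains symbols [0, 2, 3, 4] — missing [1].
The missing symbol must appear in both missing sets; intersection = [1].
Therefore the hidden value is 1.

Missing value = 1.


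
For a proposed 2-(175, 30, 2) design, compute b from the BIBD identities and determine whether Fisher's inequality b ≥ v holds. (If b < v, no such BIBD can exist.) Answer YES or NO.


b = λv(v − 1)/(k(k − 1)) = 2·175·174/(30·29) = 60900/870 = 70.
Compare with v = 175: b < v, so Fisher's inequality fails.

NO


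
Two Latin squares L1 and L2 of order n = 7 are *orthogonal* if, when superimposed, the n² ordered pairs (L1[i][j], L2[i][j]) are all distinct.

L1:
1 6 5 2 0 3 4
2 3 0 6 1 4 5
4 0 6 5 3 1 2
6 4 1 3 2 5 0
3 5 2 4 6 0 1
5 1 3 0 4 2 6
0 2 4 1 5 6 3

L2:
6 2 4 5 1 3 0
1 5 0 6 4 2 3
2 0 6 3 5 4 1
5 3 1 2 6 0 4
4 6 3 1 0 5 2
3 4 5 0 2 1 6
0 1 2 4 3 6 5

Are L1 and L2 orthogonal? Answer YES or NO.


Form the n² = 49 superimposed pairs (L1[i][j], L2[i][j]), row by row (rows and columns indexed from 0):
row 0: (1,6) (6,2) (5,4) (2,5) (0,1) (3,3) (4,0)
row 1: (2,1) (3,5) (0,0) (6,6) (1,4) (4,2) (5,3)
row 2: (4,2) (0,0) (6,6) (5,3) (3,5) (1,4) (2,1)
row 3: (6,5) (4,3) (1,1) (3,2) (2,6) (5,0) (0,4)
row 4: (3,4) (5,6) (2,3) (4,1) (6,0) (0,5) (1,2)
row 5: (5,3) (1,4) (3,5) (0,0) (4,2) (2,1) (6,6)
row 6: (0,0) (2,1) (4,2) (1,4) (5,3) (6,6) (3,5)
Orthogonality requires all 49 pairs distinct.
But the pair (4,2) repeats: cell (1,5) has L1 = 4, L2 = 2, and cell (2,0) has L1 = 4, L2 = 2.
A repeated pair means some other pair never occurs (only 28 distinct pairs out of 49), so the squares are not orthogonal.
Conclusion: NO.

NO


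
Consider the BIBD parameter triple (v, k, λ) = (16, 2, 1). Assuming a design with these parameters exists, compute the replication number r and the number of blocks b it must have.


Any 2-(v, k, λ) BIBD satisfies two necessary conditions:
  (i)  Each point sits in r blocks, and counting incidences through any fixed point gives r(k − 1) = λ(v − 1), so r = λ(v − 1)/(k − 1).
  (ii) Total incidences bk = vr, so b = vr/k.
Step 1: r = λ(v − 1)/(k − 1) = 1·(16 − 1)/(2 − 1) = 1·15/1 = 15/1 = 15.
Step 2: b = vr/k = 16·15/2 = 240/2 = 120.
Check integrality: r = 15 ∈ Z ✓, b = 120 ∈ Z ✓.
(These identities are necessary conditions: they determine r and b for any design with these parameters, but do not by themselves prove that one exists.)

r = 15, b = 120.


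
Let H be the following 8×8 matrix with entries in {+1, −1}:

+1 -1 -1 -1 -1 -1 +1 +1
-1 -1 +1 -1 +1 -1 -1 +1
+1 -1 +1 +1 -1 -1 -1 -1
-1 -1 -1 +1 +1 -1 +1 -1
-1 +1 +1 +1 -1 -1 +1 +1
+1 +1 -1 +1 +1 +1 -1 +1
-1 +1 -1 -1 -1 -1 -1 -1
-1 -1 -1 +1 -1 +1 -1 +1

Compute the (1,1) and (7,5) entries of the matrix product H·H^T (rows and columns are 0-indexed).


Row 1 of H: [-1, -1, 1, -1, 1, -1, -1, 1].
Row 5 of H: [1, 1, -1, 1, 1, 1, -1, 1].
Row 7 of H: [-1, -1, -1, 1, -1, 1, -1, 1].
(H·H^T)[1][1] = Σ_j H[1][j]·H[1][j] = (-1)² + (-1)² + (1)² + (-1)² + (1)² + (-1)² + (-1)² + (1)² = 1 + 1 + 1 + 1 + 1 + 1 + 1 + 1 = 8.
(H·H^T)[7][5] = Σ_j H[7][j]·H[5][j] = (-1)·(1) + (-1)·(1) + (-1)·(-1) + (1)·(1) + (-1)·(1) + (1)·(1) + (-1)·(-1) + (1)·(1) = -1 + -1 + 1 + 1 + -1 + 1 + 1 + 1 = 2.
Rows 7 and 5 are not orthogonal (dot product = 2 ≠ 0), so H is not a Hadamard matrix.

(1,1) entry = 8; (7,5) entry = 2.


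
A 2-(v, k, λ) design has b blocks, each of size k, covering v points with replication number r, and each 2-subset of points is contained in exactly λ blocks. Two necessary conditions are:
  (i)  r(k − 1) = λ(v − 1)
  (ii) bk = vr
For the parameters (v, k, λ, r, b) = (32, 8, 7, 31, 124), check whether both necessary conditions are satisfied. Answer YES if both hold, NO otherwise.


Condition (i): r(k − 1) = 31·7 = 217; λ(v − 1) = 7·31 = 217. Match? YES.
Condition (ii): bk = 124·8 = 992; vr = 32·31 = 992. Match? YES.
Both conditions hold? YES.

YES


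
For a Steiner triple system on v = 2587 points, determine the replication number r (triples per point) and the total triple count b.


An STS(v) is a 2-(v, 3, 1) BIBD: block size k = 3, λ = 1.
Replication: r(k − 1) = λ(v − 1) ⇒ r·2 = 2587 − 1 = 2586 ⇒ r = 1293.
Block count: b = v(v − 1)/6 = 2587·2586/6 = 6689982/6 = 1114997.

r = 1293, b = 1114997.


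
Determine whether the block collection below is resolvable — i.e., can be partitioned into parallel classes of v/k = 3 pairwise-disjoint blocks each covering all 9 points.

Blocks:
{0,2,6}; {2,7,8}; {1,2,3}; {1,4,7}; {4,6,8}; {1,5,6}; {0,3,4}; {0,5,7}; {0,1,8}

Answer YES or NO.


v = 9, block size k = 3, number of blocks = 9.
For resolvability, blocks must partition into parallel classes of size v/k = 3.
Total blocks must therefore be a multiple of 3: 9 = 3·3 + 0 ⇒ divisible ✓.
Consider block {0,2,6}. The only other block(s) in the collection disjoint from it are {1,4,7} — just 1 block(s). Any parallel class containing {0,2,6} would need 2 other blocks each disjoint from it, so no parallel class of size 3 can contain {0,2,6}.
Since every block must belong to some parallel class in a resolution, the collection cannot be partitioned into parallel classes.
Resolvable? NO.

NO


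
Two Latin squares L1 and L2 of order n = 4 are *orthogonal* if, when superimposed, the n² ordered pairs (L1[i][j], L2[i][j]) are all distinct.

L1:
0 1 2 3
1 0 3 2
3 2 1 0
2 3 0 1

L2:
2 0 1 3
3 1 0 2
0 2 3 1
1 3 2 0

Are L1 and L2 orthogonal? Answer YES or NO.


Form the n² = 16 superimposed pairs (L1[i][j], L2[i][j]), row by row (rows and columns indexed from 0):
row 0: (0,2) (1,0) (2,1) (3,3)
row 1: (1,3) (0,1) (3,0) (2,2)
row 2: (3,0) (2,2) (1,3) (0,1)
row 3: (2,1) (3,3) (0,2) (1,0)
Orthogonality requires all 16 pairs distinct.
But the pair (3,0) repeats: cell (1,2) has L1 = 3, L2 = 0, and cell (2,0) has L1 = 3, L2 = 0.
A repeated pair means some other pair never occurs (only 8 distinct pairs out of 16), so the squares are not orthogonal.
Conclusion: NO.

NO


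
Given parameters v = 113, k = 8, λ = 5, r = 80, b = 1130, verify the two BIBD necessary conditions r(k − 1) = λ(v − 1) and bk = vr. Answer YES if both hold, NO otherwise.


Condition (i): r(k − 1) = 80·7 = 560; λ(v − 1) = 5·112 = 560. Match? YES.
Condition (ii): bk = 1130·8 = 9040; vr = 113·80 = 9040. Match? YES.
Both conditions hold? YES.

YES


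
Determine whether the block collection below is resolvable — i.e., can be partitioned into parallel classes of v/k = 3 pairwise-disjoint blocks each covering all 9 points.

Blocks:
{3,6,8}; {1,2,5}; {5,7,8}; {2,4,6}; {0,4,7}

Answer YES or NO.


v = 9, block size k = 3, number of blocks = 5.
For resolvability, blocks must partition into parallel classes of size v/k = 3.
Total blocks must therefore be a multiple of 3: 5 = 3·1 + 2 ⇒ not divisible ✗.
Resolvable? NO.

NO


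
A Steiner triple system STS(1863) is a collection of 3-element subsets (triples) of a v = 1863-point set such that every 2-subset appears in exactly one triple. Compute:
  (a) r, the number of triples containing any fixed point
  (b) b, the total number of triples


An STS(v) is a 2-(v, 3, 1) BIBD: block size k = 3, λ = 1.
Replication: r(k − 1) = λ(v − 1) ⇒ r·2 = 1863 − 1 = 1862 ⇒ r = 931.
Block count: bk = vr ⇒ b·3 = 1863·931 = 1734453 ⇒ b = 578151.

r = 931, b = 578151.


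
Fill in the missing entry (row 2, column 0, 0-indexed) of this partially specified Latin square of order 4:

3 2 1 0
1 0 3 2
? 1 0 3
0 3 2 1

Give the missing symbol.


Row 2 contains symbols [0, 1, 3] — missing [2].
Column 0 contains symbols [0, 1, 3] — missing [2].
The missing symbol must appear in both missing sets; intersection = [2].
Therefore the hidden value is 2.

Missing value = 2.


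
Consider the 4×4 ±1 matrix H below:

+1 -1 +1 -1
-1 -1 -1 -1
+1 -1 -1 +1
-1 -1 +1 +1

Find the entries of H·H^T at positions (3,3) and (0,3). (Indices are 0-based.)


Row 0 of H: [1, -1, 1, -1].
Row 3 of H: [-1, -1, 1, 1].
(H·H^T)[3][3] = Σ_j H[3][j]·H[3][j] = (-1)² + (-1)² + (1)² + (1)² = 1 + 1 + 1 + 1 = 4.
(H·H^T)[0][3] = Σ_j H[0][j]·H[3][j] = (1)·(-1) + (-1)·(-1) + (1)·(1) + (-1)·(1) = -1 + 1 + 1 + -1 = 0.
So rows 0 and 3 are orthogonal; the diagonal entry equals n = 4.

(3,3) entry = 4; (0,3) entry = 0.


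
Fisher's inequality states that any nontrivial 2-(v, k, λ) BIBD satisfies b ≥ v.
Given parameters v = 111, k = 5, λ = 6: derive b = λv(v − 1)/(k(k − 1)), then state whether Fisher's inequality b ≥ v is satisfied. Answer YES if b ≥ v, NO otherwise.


r = λ(v − 1)/(k − 1) = 6·110/4 = 165.
b = vr/k = 111·165/5 = 3663.
Fisher's inequality: b ≥ v ⇔ 3663 ≥ 111? YES.

YES


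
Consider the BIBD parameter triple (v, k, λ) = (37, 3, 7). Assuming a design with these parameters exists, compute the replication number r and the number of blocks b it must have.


Any 2-(v, k, λ) BIBD satisfies two necessary conditions:
  (i)  Each point sits in r blocks, and counting incidences through any fixed point gives r(k − 1) = λ(v − 1), so r = λ(v − 1)/(k − 1).
  (ii) Total incidences bk = vr, so b = vr/k.
Step 1: r = λ(v − 1)/(k − 1) = 7·(37 − 1)/(3 − 1) = 7·36/2 = 252/2 = 126.
Step 2: b = vr/k = 37·126/3 = 4662/3 = 1554.
Check integrality: r = 126 ∈ Z ✓, b = 1554 ∈ Z ✓.
(These identities are necessary conditions: they determine r and b for any design with these parameters, but do not by themselves prove that one exists.)

r = 126, b = 1554.


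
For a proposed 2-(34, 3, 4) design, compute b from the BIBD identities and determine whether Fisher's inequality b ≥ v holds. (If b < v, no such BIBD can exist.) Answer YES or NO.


r = λ(v − 1)/(k − 1) = 4·33/2 = 66.
b = vr/k = 34·66/3 = 748.
Fisher's inequality: b ≥ v ⇔ 748 ≥ 34? YES.

YES


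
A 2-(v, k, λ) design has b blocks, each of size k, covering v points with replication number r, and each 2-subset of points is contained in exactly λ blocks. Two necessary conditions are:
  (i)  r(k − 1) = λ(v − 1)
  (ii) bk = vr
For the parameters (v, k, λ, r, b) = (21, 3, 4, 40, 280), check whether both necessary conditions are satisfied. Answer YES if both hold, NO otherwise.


Condition (i): r(k − 1) = 40·2 = 80; λ(v − 1) = 4·20 = 80. Match? YES.
Condition (ii): bk = 280·3 = 840; vr = 21·40 = 840. Match? YES.
Both conditions hold? YES.

YES


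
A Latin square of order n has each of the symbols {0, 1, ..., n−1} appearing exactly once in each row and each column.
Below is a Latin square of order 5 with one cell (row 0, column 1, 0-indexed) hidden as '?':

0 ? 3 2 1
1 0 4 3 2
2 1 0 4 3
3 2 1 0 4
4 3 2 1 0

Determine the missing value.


Row 0 contains symbols [0, 1, 2, 3] — missing [4].
Column 1 contains symbols [0, 1, 2, 3] — missing [4].
The missing symbol must appear in both missing sets; intersection = [4].
Therefore the hidden value is 4.

Missing value = 4.


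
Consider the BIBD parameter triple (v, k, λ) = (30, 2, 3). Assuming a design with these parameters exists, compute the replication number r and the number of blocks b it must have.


Any 2-(v, k, λ) BIBD satisfies two necessary conditions:
  (i)  Each point sits in r blocks, and counting incidences through any fixed point gives r(k − 1) = λ(v − 1), so r = λ(v − 1)/(k − 1).
  (ii) Total incidences bk = vr, so b = vr/k.
Step 1: r = λ(v − 1)/(k − 1) = 3·(30 − 1)/(2 − 1) = 3·29/1 = 87/1 = 87.
Step 2: b = vr/k = 30·87/2 = 2610/2 = 1305.
Check integrality: r = 87 ∈ Z ✓, b = 1305 ∈ Z ✓.
(These identities are necessary conditions: they determine r and b for any design with these parameters, but do not by themselves prove that one exists.)

r = 87, b = 1305.


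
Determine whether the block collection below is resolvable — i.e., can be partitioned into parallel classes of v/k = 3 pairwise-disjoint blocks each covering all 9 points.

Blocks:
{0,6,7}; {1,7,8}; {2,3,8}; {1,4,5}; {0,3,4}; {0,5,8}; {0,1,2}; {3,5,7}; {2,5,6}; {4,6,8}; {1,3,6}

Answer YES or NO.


v = 9, block size k = 3, number of blocks = 11.
For resolvability, blocks must partition into parallel classes of size v/k = 3.
Total blocks must therefore be a multiple of 3: 11 = 3·3 + 2 ⇒ not divisible ✗.
Resolvable? NO.

NO


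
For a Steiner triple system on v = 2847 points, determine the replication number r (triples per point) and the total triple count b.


An STS(v) is a 2-(v, 3, 1) BIBD: block size k = 3, λ = 1.
Replication: r(k − 1) = λ(v − 1) ⇒ r·2 = 2847 − 1 = 2846 ⇒ r = 1423.
Block count: b = v(v − 1)/6 = 2847·2846/6 = 8102562/6 = 1350427.
(Check via bk = vr: 1350427·3 = 4051281 = 2847·1423 = 4051281 ✓.)

r = 1423, b = 1350427.


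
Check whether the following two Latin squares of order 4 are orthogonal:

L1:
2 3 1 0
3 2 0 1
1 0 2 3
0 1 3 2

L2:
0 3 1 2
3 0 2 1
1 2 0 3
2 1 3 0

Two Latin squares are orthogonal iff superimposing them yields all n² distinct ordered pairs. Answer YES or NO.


Form the n² = 16 superimposed pairs (L1[i][j], L2[i][j]), row by row (rows and columns indexed from 0):
row 0: (2,0) (3,3) (1,1) (0,2)
row 1: (3,3) (2,0) (0,2) (1,1)
row 2: (1,1) (0,2) (2,0) (3,3)
row 3: (0,2) (1,1) (3,3) (2,0)
Orthogonality requires all 16 pairs distinct.
But the pair (3,3) repeats: cell (0,1) has L1 = 3, L2 = 3, and cell (1,0) has L1 = 3, L2 = 3.
A repeated pair means some other pair never occurs (only 4 distinct pairs out of 16), so the squares are not orthogonal.
Conclusion: NO.

NO


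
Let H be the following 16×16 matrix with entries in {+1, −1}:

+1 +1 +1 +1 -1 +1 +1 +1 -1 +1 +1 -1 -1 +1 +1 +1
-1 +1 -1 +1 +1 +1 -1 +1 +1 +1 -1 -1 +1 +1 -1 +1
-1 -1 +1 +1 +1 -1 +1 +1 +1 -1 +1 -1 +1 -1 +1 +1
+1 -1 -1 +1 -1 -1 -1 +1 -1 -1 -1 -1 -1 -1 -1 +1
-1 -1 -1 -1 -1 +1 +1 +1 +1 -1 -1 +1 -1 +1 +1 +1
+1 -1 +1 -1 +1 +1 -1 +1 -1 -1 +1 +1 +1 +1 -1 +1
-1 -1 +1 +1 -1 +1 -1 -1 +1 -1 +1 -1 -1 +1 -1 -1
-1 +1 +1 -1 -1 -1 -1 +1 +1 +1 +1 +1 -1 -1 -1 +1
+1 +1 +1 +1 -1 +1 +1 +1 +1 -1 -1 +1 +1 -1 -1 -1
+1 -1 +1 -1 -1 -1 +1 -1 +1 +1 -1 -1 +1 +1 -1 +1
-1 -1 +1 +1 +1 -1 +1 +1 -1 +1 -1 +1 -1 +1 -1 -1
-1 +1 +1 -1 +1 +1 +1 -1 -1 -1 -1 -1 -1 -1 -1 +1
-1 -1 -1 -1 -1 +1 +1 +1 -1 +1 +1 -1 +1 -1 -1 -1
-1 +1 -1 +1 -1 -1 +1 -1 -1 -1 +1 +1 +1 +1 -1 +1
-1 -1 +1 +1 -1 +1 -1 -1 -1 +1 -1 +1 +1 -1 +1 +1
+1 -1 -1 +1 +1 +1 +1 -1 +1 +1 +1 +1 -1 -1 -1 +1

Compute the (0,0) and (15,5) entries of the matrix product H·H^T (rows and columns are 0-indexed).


Row 0 of H: [1, 1, 1, 1, -1, 1, 1, 1, -1, 1, 1, -1, -1, 1, 1, 1].
Row 5 of H: [1, -1, 1, -1, 1, 1, -1, 1, -1, -1, 1, 1, 1, 1, -1, 1].
Row 15 of H: [1, -1, -1, 1, 1, 1, 1, -1, 1, 1, 1, 1, -1, -1, -1, 1].
(H·H^T)[0][0] = Σ_j H[0][j]·H[0][j] = (1)² + (1)² + (1)² + (1)² + (-1)² + (1)² + (1)² + (1)² + (-1)² + (1)² + (1)² + (-1)² + (-1)² + (1)² + (1)² + (1)² = 1 + 1 + 1 + 1 + 1 + 1 + 1 + 1 + 1 + 1 + 1 + 1 + 1 + 1 + 1 + 1 = 16.
(H·H^T)[15][5] = Σ_j H[15][j]·H[5][j] = (1)·(1) + (-1)·(-1) + (-1)·(1) + (1)·(-1) + (1)·(1) + (1)·(1) + (1)·(-1) + (-1)·(1) + (1)·(-1) + (1)·(-1) + (1)·(1) + (1)·(1) + (-1)·(1) + (-1)·(1) + (-1)·(-1) + (1)·(1) = 1 + 1 + -1 + -1 + 1 + 1 + -1 + -1 + -1 + -1 + 1 + 1 + -1 + -1 + 1 + 1 = 0.
So rows 15 and 5 are orthogonal; the diagonal entry equals n = 16.

(0,0) entry = 16; (15,5) entry = 0.


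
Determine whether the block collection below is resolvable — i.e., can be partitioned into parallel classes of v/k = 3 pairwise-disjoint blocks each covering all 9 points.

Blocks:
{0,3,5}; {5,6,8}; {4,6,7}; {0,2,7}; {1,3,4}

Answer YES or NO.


v = 9, block size k = 3, number of blocks = 5.
For resolvability, blocks must partition into parallel classes of size v/k = 3.
Total blocks must therefore be a multiple of 3: 5 = 3·1 + 2 ⇒ not divisible ✗.
Resolvable? NO.

NO


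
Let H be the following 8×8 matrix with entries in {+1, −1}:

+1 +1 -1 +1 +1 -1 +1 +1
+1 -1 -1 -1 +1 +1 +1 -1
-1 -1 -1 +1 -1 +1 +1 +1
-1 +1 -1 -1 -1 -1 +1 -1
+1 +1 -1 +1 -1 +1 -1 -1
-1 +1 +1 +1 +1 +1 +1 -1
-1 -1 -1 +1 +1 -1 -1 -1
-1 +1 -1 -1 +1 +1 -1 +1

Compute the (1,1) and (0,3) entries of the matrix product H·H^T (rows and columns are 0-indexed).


Row 0 of H: [1, 1, -1, 1, 1, -1, 1, 1].
Row 1 of H: [1, -1, -1, -1, 1, 1, 1, -1].
Row 3 of H: [-1, 1, -1, -1, -1, -1, 1, -1].
(H·H^T)[1][1] = Σ_j H[1][j]·H[1][j] = (1)² + (-1)² + (-1)² + (-1)² + (1)² + (1)² + (1)² + (-1)² = 1 + 1 + 1 + 1 + 1 + 1 + 1 + 1 = 8.
(H·H^T)[0][3] = Σ_j H[0][j]·H[3][j] = (1)·(-1) + (1)·(1) + (-1)·(-1) + (1)·(-1) + (1)·(-1) + (-1)·(-1) + (1)·(1) + (1)·(-1) = -1 + 1 + 1 + -1 + -1 + 1 + 1 + -1 = 0.
So rows 0 and 3 are orthogonal; the diagonal entry equals n = 8.

(1,1) entry = 8; (0,3) entry = 0.


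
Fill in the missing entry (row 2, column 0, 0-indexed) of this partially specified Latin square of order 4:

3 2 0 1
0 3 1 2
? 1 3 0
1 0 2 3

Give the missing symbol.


Row 2 contains symbols [0, 1, 3] — missing [2].
Column 0 contains symbols [0, 1, 3] — missing [2].
The missing symbol must appear in both missing sets; intersection = [2].
Therefore the hidden value is 2.

Missing value = 2.


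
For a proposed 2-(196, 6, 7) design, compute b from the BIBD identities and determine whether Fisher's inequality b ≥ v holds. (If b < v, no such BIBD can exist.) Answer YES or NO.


b = λv(v − 1)/(k(k − 1)) = 7·196·195/(6·5) = 267540/30 = 8918.
Compare with v = 196: b ≥ v, so Fisher's inequality holds.

YES


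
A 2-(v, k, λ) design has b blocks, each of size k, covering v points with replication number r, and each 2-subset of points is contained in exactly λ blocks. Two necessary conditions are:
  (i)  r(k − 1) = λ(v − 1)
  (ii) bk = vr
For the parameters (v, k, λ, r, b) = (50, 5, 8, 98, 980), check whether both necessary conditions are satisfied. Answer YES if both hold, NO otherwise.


Condition (i): r(k − 1) = 98·4 = 392; λ(v − 1) = 8·49 = 392. Match? YES.
Condition (ii): bk = 980·5 = 4900; vr = 50·98 = 4900. Match? YES.
Both conditions hold? YES.

YES


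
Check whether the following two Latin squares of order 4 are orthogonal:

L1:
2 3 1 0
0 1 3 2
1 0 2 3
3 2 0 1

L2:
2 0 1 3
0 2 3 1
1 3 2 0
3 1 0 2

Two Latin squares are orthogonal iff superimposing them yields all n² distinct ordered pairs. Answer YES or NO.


Form the n² = 16 superimposed pairs (L1[i][j], L2[i][j]), row by row (rows and columns indexed from 0):
row 0: (2,2) (3,0) (1,1) (0,3)
row 1: (0,0) (1,2) (3,3) (2,1)
row 2: (1,1) (0,3) (2,2) (3,0)
row 3: (3,3) (2,1) (0,0) (1,2)
Orthogonality requires all 16 pairs distinct.
But the pair (1,1) repeats: cell (0,2) has L1 = 1, L2 = 1, and cell (2,0) has L1 = 1, L2 = 1.
A repeated pair means some other pair never occurs (only 8 distinct pairs out of 16), so the squares are not orthogonal.
Conclusion: NO.

NO


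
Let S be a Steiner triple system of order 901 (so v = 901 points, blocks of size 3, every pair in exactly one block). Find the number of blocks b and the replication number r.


An STS(v) is a 2-(v, 3, 1) BIBD: block size k = 3, λ = 1.
Replication: r(k − 1) = λ(v − 1) ⇒ r·2 = 901 − 1 = 900 ⇒ r = 450.
Block count: b = v(v − 1)/6 = 901·900/6 = 810900/6 = 135150.

r = 450, b = 135150.


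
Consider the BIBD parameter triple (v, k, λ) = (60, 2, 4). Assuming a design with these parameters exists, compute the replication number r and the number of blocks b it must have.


Any 2-(v, k, λ) BIBD satisfies two necessary conditions:
  (i)  Each point sits in r blocks, and counting incidences through any fixed point gives r(k − 1) = λ(v − 1), so r = λ(v − 1)/(k − 1).
  (ii) Total incidences bk = vr, so b = vr/k.
Step 1: r = λ(v − 1)/(k − 1) = 4·(60 − 1)/(2 − 1) = 4·59/1 = 236/1 = 236.
Step 2: b = vr/k = 60·236/2 = 14160/2 = 7080.
Check integrality: r = 236 ∈ Z ✓, b = 7080 ∈ Z ✓.
(These identities are necessary conditions: they determine r and b for any design with these parameters, but do not by themselves prove that one exists.)

r = 236, b = 7080.


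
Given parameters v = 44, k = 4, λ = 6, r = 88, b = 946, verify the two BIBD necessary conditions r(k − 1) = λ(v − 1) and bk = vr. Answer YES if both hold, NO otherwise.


Condition (i): r(k − 1) = 88·3 = 264; λ(v − 1) = 6·43 = 258. Match? NO.
Condition (ii): bk = 946·4 = 3784; vr = 44·88 = 3872. Match? NO.
Both conditions hold? NO.

NO


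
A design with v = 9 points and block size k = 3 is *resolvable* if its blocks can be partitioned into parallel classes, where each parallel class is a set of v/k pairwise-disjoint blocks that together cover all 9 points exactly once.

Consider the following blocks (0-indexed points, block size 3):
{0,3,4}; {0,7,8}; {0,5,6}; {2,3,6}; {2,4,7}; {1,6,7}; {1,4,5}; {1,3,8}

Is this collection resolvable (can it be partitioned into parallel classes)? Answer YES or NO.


v = 9, block size k = 3, number of blocks = 8.
For resolvability, blocks must partition into parallel classes of size v/k = 3.
Total blocks must therefore be a multiple of 3: 8 = 3·2 + 2 ⇒ not divisible ✗.
Resolvable? NO.

NO


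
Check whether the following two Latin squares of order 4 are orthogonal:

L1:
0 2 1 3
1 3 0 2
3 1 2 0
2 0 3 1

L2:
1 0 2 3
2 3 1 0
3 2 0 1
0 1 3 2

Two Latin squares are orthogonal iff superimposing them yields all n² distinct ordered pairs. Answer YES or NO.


Form the n² = 16 superimposed pairs (L1[i][j], L2[i][j]), row by row (rows and columns indexed from 0):
row 0: (0,1) (2,0) (1,2) (3,3)
row 1: (1,2) (3,3) (0,1) (2,0)
row 2: (3,3) (1,2) (2,0) (0,1)
row 3: (2,0) (0,1) (3,3) (1,2)
Orthogonality requires all 16 pairs distinct.
But the pair (1,2) repeats: cell (0,2) has L1 = 1, L2 = 2, and cell (1,0) has L1 = 1, L2 = 2.
A repeated pair means some other pair never occurs (only 4 distinct pairs out of 16), so the squares are not orthogonal.
Conclusion: NO.

NO


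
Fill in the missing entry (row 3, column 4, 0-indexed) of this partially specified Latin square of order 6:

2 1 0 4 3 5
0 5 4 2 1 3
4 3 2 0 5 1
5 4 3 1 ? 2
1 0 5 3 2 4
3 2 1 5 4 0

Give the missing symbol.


Row 3 contains symbols [1, 2, 3, 4, 5] — missing [0].
Column 4 contains symbols [1, 2, 3, 4, 5] — missing [0].
The missing symbol must appear in both missing sets; intersection = [0].
Therefore the hidden value is 0.

Missing value = 0.


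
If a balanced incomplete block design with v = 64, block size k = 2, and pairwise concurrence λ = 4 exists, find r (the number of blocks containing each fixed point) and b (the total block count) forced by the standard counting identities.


Any 2-(v, k, λ) BIBD satisfies two necessary conditions:
  (i)  Each point sits in r blocks, and counting incidences through any fixed point gives r(k − 1) = λ(v − 1), so r = λ(v − 1)/(k − 1).
  (ii) Total incidences bk = vr, so b = vr/k.
Step 1: r = λ(v − 1)/(k − 1) = 4·(64 − 1)/(2 − 1) = 4·63/1 = 252/1 = 252.
Step 2: b = vr/k = 64·252/2 = 16128/2 = 8064.
Check integrality: r = 252 ∈ Z ✓, b = 8064 ∈ Z ✓.
(These identities are necessary conditions: they determine r and b for any design with these parameters, but do not by themselves prove that one exists.)

r = 252, b = 8064.


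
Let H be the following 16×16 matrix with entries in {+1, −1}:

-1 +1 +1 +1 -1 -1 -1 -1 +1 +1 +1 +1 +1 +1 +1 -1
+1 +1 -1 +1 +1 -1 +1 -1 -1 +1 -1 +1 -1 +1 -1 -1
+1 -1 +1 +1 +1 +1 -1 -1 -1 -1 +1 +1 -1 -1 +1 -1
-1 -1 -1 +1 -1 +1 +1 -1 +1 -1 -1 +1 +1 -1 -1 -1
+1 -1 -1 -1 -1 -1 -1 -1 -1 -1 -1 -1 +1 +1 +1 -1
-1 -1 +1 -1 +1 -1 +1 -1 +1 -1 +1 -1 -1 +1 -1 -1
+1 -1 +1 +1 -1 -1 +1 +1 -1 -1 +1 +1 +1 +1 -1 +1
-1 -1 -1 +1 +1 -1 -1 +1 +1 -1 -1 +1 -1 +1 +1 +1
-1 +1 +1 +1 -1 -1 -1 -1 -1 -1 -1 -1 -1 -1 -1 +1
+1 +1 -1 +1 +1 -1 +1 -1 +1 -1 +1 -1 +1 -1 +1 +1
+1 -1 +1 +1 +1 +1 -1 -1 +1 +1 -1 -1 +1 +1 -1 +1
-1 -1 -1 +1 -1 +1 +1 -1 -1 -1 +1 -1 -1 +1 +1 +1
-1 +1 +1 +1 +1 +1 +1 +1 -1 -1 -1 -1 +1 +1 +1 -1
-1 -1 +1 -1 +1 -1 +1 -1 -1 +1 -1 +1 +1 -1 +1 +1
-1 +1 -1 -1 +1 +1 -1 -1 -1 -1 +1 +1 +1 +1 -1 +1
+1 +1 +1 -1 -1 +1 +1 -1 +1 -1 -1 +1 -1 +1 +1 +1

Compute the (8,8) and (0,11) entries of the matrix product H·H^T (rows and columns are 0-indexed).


Row 0 of H: [-1, 1, 1, 1, -1, -1, -1, -1, 1, 1, 1, 1, 1, 1, 1, -1].
Row 8 of H: [-1, 1, 1, 1, -1, -1, -1, -1, -1, -1, -1, -1, -1, -1, -1, 1].
Row 11 of H: [-1, -1, -1, 1, -1, 1, 1, -1, -1, -1, 1, -1, -1, 1, 1, 1].
(H·H^T)[8][8] = Σ_j H[8][j]·H[8][j] = (-1)² + (1)² + (1)² + (1)² + (-1)² + (-1)² + (-1)² + (-1)² + (-1)² + (-1)² + (-1)² + (-1)² + (-1)² + (-1)² + (-1)² + (1)² = 1 + 1 + 1 + 1 + 1 + 1 + 1 + 1 + 1 + 1 + 1 + 1 + 1 + 1 + 1 + 1 = 16.
(H·H^T)[0][11] = Σ_j H[0][j]·H[11][j] = (-1)·(-1) + (1)·(-1) + (1)·(-1) + (1)·(1) + (-1)·(-1) + (-1)·(1) + (-1)·(1) + (-1)·(-1) + (1)·(-1) + (1)·(-1) + (1)·(1) + (1)·(-1) + (1)·(-1) + (1)·(1) + (1)·(1) + (-1)·(1) = 1 + -1 + -1 + 1 + 1 + -1 + -1 + 1 + -1 + -1 + 1 + -1 + -1 + 1 + 1 + -1 = -2.
Rows 0 and 11 are not orthogonal (dot product = -2 ≠ 0), so H is not a Hadamard matrix.

(8,8) entry = 16; (0,11) entry = -2.


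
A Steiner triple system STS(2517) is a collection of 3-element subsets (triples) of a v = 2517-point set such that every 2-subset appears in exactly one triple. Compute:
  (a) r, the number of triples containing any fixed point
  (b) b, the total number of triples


An STS(v) is a 2-(v, 3, 1) BIBD: block size k = 3, λ = 1.
Replication: r(k − 1) = λ(v − 1) ⇒ r·2 = 2517 − 1 = 2516 ⇒ r = 1258.
Block count: bk = vr ⇒ b·3 = 2517·1258 = 3166386 ⇒ b = 1055462.
(Check via b = v(v − 1)/6 = 2517·2516/6 = 6332772/6 = 1055462.)

r = 1258, b = 1055462.


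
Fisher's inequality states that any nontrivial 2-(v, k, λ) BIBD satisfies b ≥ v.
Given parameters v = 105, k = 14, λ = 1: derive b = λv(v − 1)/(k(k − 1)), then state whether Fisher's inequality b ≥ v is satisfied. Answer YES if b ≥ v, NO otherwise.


b = λv(v − 1)/(k(k − 1)) = 1·105·104/(14·13) = 10920/182 = 60.
Compare with v = 105: b < v, so Fisher's inequality fails.

NO


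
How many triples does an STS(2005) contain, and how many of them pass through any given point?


An STS(v) is a 2-(v, 3, 1) BIBD: block size k = 3, λ = 1.
Replication: r(k − 1) = λ(v − 1) ⇒ r·2 = 2005 − 1 = 2004 ⇒ r = 1002.
Block count: bk = vr ⇒ b·3 = 2005·1002 = 2009010 ⇒ b = 669670.

r = 1002, b = 669670.


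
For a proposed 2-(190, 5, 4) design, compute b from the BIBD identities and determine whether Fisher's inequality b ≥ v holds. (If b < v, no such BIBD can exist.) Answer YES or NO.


r = λ(v − 1)/(k − 1) = 4·189/4 = 189.
b = vr/k = 190·189/5 = 7182.
Fisher's inequality: b ≥ v ⇔ 7182 ≥ 190? YES.

YES


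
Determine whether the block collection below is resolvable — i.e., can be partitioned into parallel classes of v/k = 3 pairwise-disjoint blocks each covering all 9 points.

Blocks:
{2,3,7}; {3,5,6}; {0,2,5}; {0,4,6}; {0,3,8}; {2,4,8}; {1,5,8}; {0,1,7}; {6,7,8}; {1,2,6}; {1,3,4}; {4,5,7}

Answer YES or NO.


v = 9, block size k = 3, number of blocks = 12.
For resolvability, blocks must partition into parallel classes of size v/k = 3.
Total blocks must therefore be a multiple of 3: 12 = 3·4 + 0 ⇒ divisible ✓.
Greedy packing gives 4 candidate class(es). Each should be a full parallel class (size 3, covers all 9 points).
  Class 1 (3 blocks): {2,3,7}; {0,4,6}; {1,5,8}. Points covered: [0, 1, 2, 3, 4, 5, 6, 7, 8].
  Class 2 (3 blocks): {3,5,6}; {2,4,8}; {0,1,7}. Points covered: [0, 1, 2, 3, 4, 5, 6, 7, 8].
  Class 3 (3 blocks): {0,2,5}; {6,7,8}; {1,3,4}. Points covered: [0, 1, 2, 3, 4, 5, 6, 7, 8].
  Class 4 (3 blocks): {0,3,8}; {1,2,6}; {4,5,7}. Points covered: [0, 1, 2, 3, 4, 5, 6, 7, 8].
All classes full (size 3)? YES. All classes cover every point? YES.
Resolvable? YES.

YES


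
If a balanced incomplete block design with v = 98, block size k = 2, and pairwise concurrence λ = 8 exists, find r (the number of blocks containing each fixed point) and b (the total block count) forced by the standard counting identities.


Any 2-(v, k, λ) BIBD satisfies two necessary conditions:
  (i)  Each point sits in r blocks, and counting incidences through any fixed point gives r(k − 1) = λ(v − 1), so r = λ(v − 1)/(k − 1).
  (ii) Total incidences bk = vr, so b = vr/k.
Step 1: r = λ(v − 1)/(k − 1) = 8·(98 − 1)/(2 − 1) = 8·97/1 = 776/1 = 776.
Step 2: b = vr/k = 98·776/2 = 76048/2 = 38024.
Check integrality: r = 776 ∈ Z ✓, b = 38024 ∈ Z ✓.
(These identities are necessary conditions: they determine r and b for any design with these parameters, but do not by themselves prove that one exists.)

r = 776, b = 38024.


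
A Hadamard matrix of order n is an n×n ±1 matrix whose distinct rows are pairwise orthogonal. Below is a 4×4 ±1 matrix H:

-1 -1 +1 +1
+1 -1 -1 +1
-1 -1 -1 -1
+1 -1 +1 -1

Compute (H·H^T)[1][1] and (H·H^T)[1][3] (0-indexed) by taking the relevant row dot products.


Row 1 of H: [1, -1, -1, 1].
Row 3 of H: [1, -1, 1, -1].
(H·H^T)[1][1] = Σ_j H[1][j]·H[1][j] = (1)² + (-1)² + (-1)² + (1)² = 1 + 1 + 1 + 1 = 4.
(H·H^T)[1][3] = Σ_j H[1][j]·H[3][j] = (1)·(1) + (-1)·(-1) + (-1)·(1) + (1)·(-1) = 1 + 1 + -1 + -1 = 0.
So rows 1 and 3 are orthogonal; the diagonal entry equals n = 4.

(1,1) entry = 4; (1,3) entry = 0.


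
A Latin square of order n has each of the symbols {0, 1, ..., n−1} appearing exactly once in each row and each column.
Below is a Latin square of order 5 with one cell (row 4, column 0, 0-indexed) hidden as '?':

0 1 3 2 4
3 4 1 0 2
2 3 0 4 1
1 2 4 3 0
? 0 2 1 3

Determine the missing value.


Row 4 contains symbols [0, 1, 2, 3] — missing [4].
Column 0 contains symbols [0, 1, 2, 3] — missing [4].
The missing symbol must appear in both missing sets; intersection = [4].
Therefore the hidden value is 4.

Missing value = 4.


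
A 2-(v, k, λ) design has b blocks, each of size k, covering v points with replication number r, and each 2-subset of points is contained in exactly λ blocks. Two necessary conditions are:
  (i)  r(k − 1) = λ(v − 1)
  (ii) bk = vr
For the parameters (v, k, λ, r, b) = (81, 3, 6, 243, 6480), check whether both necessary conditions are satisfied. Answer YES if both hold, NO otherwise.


Condition (i): r(k − 1) = 243·2 = 486; λ(v − 1) = 6·80 = 480. Match? NO.
Condition (ii): bk = 6480·3 = 19440; vr = 81·243 = 19683. Match? NO.
Both conditions hold? NO.

NO


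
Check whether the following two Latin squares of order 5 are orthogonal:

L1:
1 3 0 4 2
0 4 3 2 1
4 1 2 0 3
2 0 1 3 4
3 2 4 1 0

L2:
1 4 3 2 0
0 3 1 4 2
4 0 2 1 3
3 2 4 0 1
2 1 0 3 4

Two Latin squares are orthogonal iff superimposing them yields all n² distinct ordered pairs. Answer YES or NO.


Form the n² = 25 superimposed pairs (L1[i][j], L2[i][j]), row by row (rows and columns indexed from 0):
row 0: (1,1) (3,4) (0,3) (4,2) (2,0)
row 1: (0,0) (4,3) (3,1) (2,4) (1,2)
row 2: (4,4) (1,0) (2,2) (0,1) (3,3)
row 3: (2,3) (0,2) (1,4) (3,0) (4,1)
row 4: (3,2) (2,1) (4,0) (1,3) (0,4)
Orthogonality requires all 25 pairs distinct.
Check by first coordinate: for each symbol s of L1, list the L2 entries in the n cells where L1 = s; they must all differ.
  L1 = 0: L2 entries (in reading order) 3, 0, 1, 2, 4 — all 5 distinct ✓
  L1 = 1: L2 entries (in reading order) 1, 2, 0, 4, 3 — all 5 distinct ✓
  L1 = 2: L2 entries (in reading order) 0, 4, 2, 3, 1 — all 5 distinct ✓
  L1 = 3: L2 entries (in reading order) 4, 1, 3, 0, 2 — all 5 distinct ✓
  L1 = 4: L2 entries (in reading order) 2, 3, 4, 1, 0 — all 5 distinct ✓
Every symbol of L1 meets every symbol of L2 exactly once, so all 25 pairs are distinct (25 of 25).
Conclusion: YES.

YES


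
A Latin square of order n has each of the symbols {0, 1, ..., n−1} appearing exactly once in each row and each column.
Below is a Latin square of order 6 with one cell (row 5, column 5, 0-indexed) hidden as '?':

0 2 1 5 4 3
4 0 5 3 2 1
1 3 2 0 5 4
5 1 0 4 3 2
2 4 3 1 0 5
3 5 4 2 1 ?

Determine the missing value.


Row 5 contains symbols [1, 2, 3, 4, 5] — missing [0].
Column 5 contains symbols [1, 2, 3, 4, 5] — missing [0].
The missing symbol must appear in both missing sets; intersection = [0].
Therefore the hidden value is 0.

Missing value = 0.


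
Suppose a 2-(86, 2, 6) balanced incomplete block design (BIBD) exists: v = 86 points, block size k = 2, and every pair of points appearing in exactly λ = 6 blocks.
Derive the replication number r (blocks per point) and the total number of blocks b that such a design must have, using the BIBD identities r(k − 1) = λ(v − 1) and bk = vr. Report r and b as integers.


Any 2-(v, k, λ) BIBD satisfies two necessary conditions:
  (i)  Each point sits in r blocks, and counting incidences through any fixed point gives r(k − 1) = λ(v − 1), so r = λ(v − 1)/(k − 1).
  (ii) Total incidences bk = vr, so b = vr/k.
Step 1: r = λ(v − 1)/(k − 1) = 6·(86 − 1)/(2 − 1) = 6·85/1 = 510/1 = 510.
Step 2: b = vr/k = 86·510/2 = 43860/2 = 21930.
Check integrality: r = 510 ∈ Z ✓, b = 21930 ∈ Z ✓.
(These identities are necessary conditions: they determine r and b for any design with these parameters, but do not by themselves prove that one exists.)

r = 510, b = 21930.


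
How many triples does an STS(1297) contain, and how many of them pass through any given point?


An STS(v) is a 2-(v, 3, 1) BIBD: block size k = 3, λ = 1.
Replication: r(k − 1) = λ(v − 1) ⇒ r·2 = 1297 − 1 = 1296 ⇒ r = 648.
Block count: bk = vr ⇒ b·3 = 1297·648 = 840456 ⇒ b = 280152.

r = 648, b = 280152.


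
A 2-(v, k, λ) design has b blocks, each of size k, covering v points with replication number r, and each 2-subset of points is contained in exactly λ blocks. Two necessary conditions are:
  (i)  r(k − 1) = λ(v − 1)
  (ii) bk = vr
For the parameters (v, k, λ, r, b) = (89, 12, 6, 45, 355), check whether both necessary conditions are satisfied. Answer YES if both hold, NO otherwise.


Condition (i): r(k − 1) = 45·11 = 495; λ(v − 1) = 6·88 = 528. Match? NO.
Condition (ii): bk = 355·12 = 4260; vr = 89·45 = 4005. Match? NO.
Both conditions hold? NO.

NO


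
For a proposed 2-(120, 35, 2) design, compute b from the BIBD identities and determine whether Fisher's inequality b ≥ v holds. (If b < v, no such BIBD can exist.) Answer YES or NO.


b = λv(v − 1)/(k(k − 1)) = 2·120·119/(35·34) = 28560/1190 = 24.
Compare with v = 120: b < v, so Fisher's inequality fails.

NO


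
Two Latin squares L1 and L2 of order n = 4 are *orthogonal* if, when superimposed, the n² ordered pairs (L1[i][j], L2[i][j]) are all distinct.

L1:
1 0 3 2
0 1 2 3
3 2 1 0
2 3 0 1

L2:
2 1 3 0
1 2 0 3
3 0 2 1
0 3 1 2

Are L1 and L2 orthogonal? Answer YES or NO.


Form the n² = 16 superimposed pairs (L1[i][j], L2[i][j]), row by row (rows and columns indexed from 0):
row 0: (1,2) (0,1) (3,3) (2,0)
row 1: (0,1) (1,2) (2,0) (3,3)
row 2: (3,3) (2,0) (1,2) (0,1)
row 3: (2,0) (3,3) (0,1) (1,2)
Orthogonality requires all 16 pairs distinct.
But the pair (0,1) repeats: cell (0,1) has L1 = 0, L2 = 1, and cell (1,0) has L1 = 0, L2 = 1.
A repeated pair means some other pair never occurs (only 4 distinct pairs out of 16), so the squares are not orthogonal.
Conclusion: NO.

NO


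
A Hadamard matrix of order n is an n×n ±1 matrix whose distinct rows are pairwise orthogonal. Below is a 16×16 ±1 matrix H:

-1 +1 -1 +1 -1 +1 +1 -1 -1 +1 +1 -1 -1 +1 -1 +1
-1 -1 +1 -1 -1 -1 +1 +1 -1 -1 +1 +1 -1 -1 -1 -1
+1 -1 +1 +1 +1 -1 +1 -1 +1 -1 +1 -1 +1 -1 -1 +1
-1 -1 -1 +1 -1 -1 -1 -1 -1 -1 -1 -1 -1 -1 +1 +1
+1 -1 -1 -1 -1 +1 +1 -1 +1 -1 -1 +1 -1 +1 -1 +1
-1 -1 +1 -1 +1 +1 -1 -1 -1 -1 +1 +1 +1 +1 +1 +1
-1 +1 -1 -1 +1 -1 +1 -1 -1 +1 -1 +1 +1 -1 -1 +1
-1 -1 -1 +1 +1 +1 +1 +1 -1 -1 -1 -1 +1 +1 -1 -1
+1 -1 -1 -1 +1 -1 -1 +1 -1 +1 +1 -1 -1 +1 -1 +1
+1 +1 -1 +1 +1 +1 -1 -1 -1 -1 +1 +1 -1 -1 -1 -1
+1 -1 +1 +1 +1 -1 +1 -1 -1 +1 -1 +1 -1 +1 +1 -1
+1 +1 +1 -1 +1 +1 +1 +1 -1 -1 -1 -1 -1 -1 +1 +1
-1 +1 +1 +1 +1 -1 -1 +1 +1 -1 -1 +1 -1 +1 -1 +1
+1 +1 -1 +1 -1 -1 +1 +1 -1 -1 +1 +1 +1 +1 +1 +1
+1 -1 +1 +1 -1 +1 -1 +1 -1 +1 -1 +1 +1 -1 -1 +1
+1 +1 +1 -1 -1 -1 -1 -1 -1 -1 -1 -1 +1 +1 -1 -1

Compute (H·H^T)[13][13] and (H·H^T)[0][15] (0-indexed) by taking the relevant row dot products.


Row 0 of H: [-1, 1, -1, 1, -1, 1, 1, -1, -1, 1, 1, -1, -1, 1, -1, 1].
Row 13 of H: [1, 1, -1, 1, -1, -1, 1, 1, -1, -1, 1, 1, 1, 1, 1, 1].
Row 15 of H: [1, 1, 1, -1, -1, -1, -1, -1, -1, -1, -1, -1, 1, 1, -1, -1].
(H·H^T)[13][13] = Σ_j H[13][j]·H[13][j] = (1)² + (1)² + (-1)² + (1)² + (-1)² + (-1)² + (1)² + (1)² + (-1)² + (-1)² + (1)² + (1)² + (1)² + (1)² + (1)² + (1)² = 1 + 1 + 1 + 1 + 1 + 1 + 1 + 1 + 1 + 1 + 1 + 1 + 1 + 1 + 1 + 1 = 16.
(H·H^T)[0][15] = Σ_j H[0][j]·H[15][j] = (-1)·(1) + (1)·(1) + (-1)·(1) + (1)·(-1) + (-1)·(-1) + (1)·(-1) + (1)·(-1) + (-1)·(-1) + (-1)·(-1) + (1)·(-1) + (1)·(-1) + (-1)·(-1) + (-1)·(1) + (1)·(1) + (-1)·(-1) + (1)·(-1) = -1 + 1 + -1 + -1 + 1 + -1 + -1 + 1 + 1 + -1 + -1 + 1 + -1 + 1 + 1 + -1 = -2.
Rows 0 and 15 are not orthogonal (dot product = -2 ≠ 0), so H is not a Hadamard matrix.

(13,13) entry = 16; (0,15) entry = -2.


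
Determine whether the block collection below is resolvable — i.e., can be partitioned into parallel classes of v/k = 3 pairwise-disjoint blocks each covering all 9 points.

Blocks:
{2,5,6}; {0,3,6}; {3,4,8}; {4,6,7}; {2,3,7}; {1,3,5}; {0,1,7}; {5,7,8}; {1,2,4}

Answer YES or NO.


v = 9, block size k = 3, number of blocks = 9.
For resolvability, blocks must partition into parallel classes of size v/k = 3.
Total blocks must therefore be a multiple of 3: 9 = 3·3 + 0 ⇒ divisible ✓.
Consider block {4,6,7}. The only other block(s) in the collection disjoint from it are {1,3,5} — just 1 block(s). Any parallel class containing {4,6,7} would need 2 other blocks each disjoint from it, so no parallel class of size 3 can contain {4,6,7}.
Since every block must belong to some parallel class in a resolution, the collection cannot be partitioned into parallel classes.
Resolvable? NO.

NO


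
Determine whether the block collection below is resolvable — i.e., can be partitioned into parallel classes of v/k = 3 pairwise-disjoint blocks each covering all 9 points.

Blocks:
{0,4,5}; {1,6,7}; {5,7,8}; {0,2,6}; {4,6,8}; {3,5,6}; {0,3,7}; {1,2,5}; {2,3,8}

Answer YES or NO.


v = 9, block size k = 3, number of blocks = 9.
For resolvability, blocks must partition into parallel classes of size v/k = 3.
Total blocks must therefore be a multiple of 3: 9 = 3·3 + 0 ⇒ divisible ✓.
Consider block {5,7,8}. The only other block(s) in the collection disjoint from it are {0,2,6} — just 1 block(s). Any parallel class containing {5,7,8} would need 2 other blocks each disjoint from it, so no parallel class of size 3 can contain {5,7,8}.
Since every block must belong to some parallel class in a resolution, the collection cannot be partitioned into parallel classes.
Resolvable? NO.

NO
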